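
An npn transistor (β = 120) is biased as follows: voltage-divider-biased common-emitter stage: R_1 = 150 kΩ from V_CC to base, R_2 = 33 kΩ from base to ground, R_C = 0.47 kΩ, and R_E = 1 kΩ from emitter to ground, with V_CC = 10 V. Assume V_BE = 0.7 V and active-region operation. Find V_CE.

V_CE ≈ 8.7 V

Thevenize the base divider: V_Th = V_CC·R_2/(R_1+R_2) = 10×33/183 = 1.8 V, R_Th = R_1‖R_2 = 27 kΩ.
Base-emitter loop: V_Th = I_B·R_Th + V_BE + (β+1)I_B·R_E, so I_B = (1.8 − 0.7) / (27 + 121×1) = 0.00745 mA.
I_C = β·I_B = 120×0.00745 = 0.894 mA, and I_E = (β+1)I_B = 0.902 mA.
V_CE = V_CC − I_C·R_C − I_E·R_E = 10 − 0.894×0.47 − 0.902×1 = 8.68 V.
V_CE = 8.68 V > 0.2 V confirms active-region operation.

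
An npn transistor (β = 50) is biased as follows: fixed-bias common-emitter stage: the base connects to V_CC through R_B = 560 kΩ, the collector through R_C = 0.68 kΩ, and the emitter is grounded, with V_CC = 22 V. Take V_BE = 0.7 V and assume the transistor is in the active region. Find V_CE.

V_CE ≈ 21 V

Base loop: V_CC = I_B·R_B + V_BE, so I_B = (22 − 0.7)/560 kΩ = 0.038 mA.
In the active region I_C = β·I_B = 50 × 0.038 = 1.9 mA.
Collector loop: V_CE = V_CC − I_C·R_C = 22 − 1.9×0.68 = 20.7 V.
Since V_CE = 20.7 V > V_CE(sat) ≈ 0.2 V, the transistor is in the active region as assumed.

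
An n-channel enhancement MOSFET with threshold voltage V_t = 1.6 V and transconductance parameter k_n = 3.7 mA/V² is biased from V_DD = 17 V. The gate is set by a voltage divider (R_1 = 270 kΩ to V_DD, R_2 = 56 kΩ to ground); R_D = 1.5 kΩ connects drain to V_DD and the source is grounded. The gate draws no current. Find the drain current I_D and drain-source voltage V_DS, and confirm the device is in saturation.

I_D ≈ 3.2 mA, V_DS ≈ 12 V

V_G = V_DD·R_2/(R_1+R_2) = 17×56/326 = 2.92 V. With the source grounded, V_GS = V_G = 2.92 V.
Assume saturation: I_D = (k_n/2)(V_GS − V_t)² = (3.7/2)×(2.92 − 1.6)² = 1.85×1.32² = 3.22 mA.
V_DS = V_DD − I_D·R_D = 17 − 3.22×1.5 = 12.2 V.
Saturation requires V_DS ≥ V_GS − V_t = 1.32 V; 12.2 ≥ 1.32 ✓.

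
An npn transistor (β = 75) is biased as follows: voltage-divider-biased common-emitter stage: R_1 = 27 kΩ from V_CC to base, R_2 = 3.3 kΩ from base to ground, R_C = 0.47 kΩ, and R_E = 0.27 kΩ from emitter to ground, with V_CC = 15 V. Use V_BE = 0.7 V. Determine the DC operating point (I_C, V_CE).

Thevenize the base divider: V_Th = V_CC·R_2/(R_1+R_2) = 15×3.3/30.3 = 1.63 V, R_Th = R_1‖R_2 = 2.94 kΩ.
Base-emitter loop: V_Th = I_B·R_Th + V_BE + (β+1)I_B·R_E, so I_B = (1.63 − 0.7) / (2.94 + 76×0.27) = 0.0398 mA.
I_C = β·I_B = 75×0.0398 = 2.98 mA, and I_E = (β+1)I_B = 3.02 mA.
V_CE = V_CC − I_C·R_C − I_E·R_E = 15 − 2.98×0.47 − 3.02×0.27 = 12.8 V.
V_CE = 12.8 V > 0.2 V confirms active-region operation.

I_C ≈ 3 mA, V_CE ≈ 13 V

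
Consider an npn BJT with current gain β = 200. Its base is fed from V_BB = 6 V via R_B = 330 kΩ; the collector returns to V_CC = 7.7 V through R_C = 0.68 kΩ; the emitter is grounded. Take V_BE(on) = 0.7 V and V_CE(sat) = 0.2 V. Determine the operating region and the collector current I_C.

Assume active. Base-emitter loop: I_B = (V_BB − V_BE)/R_B = (6 − 0.7)/330 = 0.0161 mA.
I_C = β·I_B = 200×0.0161 = 3.21 mA.
V_CE = V_CC − I_C·R_C = 7.7 − 3.21×0.68 = 5.52 V > V_CE(sat), so the active-region assumption holds.

active; I_C ≈ 3.2 mA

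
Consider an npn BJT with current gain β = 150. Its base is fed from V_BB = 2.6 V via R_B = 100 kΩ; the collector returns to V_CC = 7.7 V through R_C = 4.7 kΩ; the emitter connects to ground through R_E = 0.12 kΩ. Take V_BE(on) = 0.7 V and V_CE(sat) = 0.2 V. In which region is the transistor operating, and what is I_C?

Assume active: I_B = (2.6 − 0.7)/(100 + 151×0.12) = 0.0161 mA, I_C = β·I_B = 2.41 mA.
Then V_CE = 7.7 − 2.41×4.7 − 2.43×0.12 = -3.93 V < 0.2 V — the active assumption fails.
Re-solve with V_CE = 0.2 V. KCL at the emitter: V_E/R_E = (V_BB−0.7−V_E)/R_B + (V_CC−0.2−V_E)/R_C, giving V_E = 0.189 V.
I_C = (V_CC − 0.2 − V_E)/R_C = (7.5 − 0.189)/4.7 = 1.56 mA.
Check: I_B = (1.9 − 0.189)/100 = 0.0171 mA, and β·I_B = 2.57 mA > I_C, confirming saturation.

saturation; I_C ≈ 1.6 mA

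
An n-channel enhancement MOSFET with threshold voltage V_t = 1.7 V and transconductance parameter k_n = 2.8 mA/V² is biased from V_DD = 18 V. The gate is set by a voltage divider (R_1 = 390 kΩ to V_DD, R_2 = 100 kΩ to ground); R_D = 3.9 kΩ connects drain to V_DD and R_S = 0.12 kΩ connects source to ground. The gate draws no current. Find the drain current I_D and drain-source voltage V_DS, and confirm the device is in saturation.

I_D ≈ 3.4 mA, V_DS ≈ 4.3 V

V_G = V_DD·R_2/(R_1+R_2) = 18×100/490 = 3.67 V.
Assume saturation: I_D = (k_n/2)(V_GS − V_t)² with V_GS = V_G − I_D·R_S = 3.67 − 0.12·I_D.
Substituting gives 0.0202·I_D² − 1.66·I_D + 5.45 = 0, with roots I_D = 3.42 or 79.1 mA.
The root I_D = 79.1 mA gives V_GS = -5.82 V ≤ V_t, so take I_D = 3.42 mA.
Then V_GS = 3.26 V and V_DS = V_DD − I_D(R_D+R_S) = 18 − 3.42×4.02 = 4.25 V.
Saturation requires V_DS ≥ V_GS − V_t = 1.56 V; 4.25 ≥ 1.56 ✓.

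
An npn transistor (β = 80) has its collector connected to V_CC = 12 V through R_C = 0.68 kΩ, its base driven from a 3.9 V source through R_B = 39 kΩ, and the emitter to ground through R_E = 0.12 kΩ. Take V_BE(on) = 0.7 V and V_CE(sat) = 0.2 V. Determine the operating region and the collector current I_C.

active; I_C ≈ 5.3 mA

Assume active. Base-emitter loop: I_B = (V_BB − V_BE)/(R_B + (β+1)R_E) = (3.9 − 0.7)/(39 + 81×0.12) = 0.0657 mA.
I_C = β·I_B = 80×0.0657 = 5.25 mA.
V_CE = V_CC − I_C·R_C − I_E·R_E = 12 − 5.25×0.68 − 5.32×0.12 = 7.79 V > V_CE(sat), so the active-region assumption holds.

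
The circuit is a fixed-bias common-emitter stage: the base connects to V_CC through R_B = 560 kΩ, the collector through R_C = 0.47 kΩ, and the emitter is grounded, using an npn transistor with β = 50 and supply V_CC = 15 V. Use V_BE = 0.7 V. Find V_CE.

Base loop: V_CC = I_B·R_B + V_BE, so I_B = (15 − 0.7)/560 kΩ = 0.0255 mA.
In the active region I_C = β·I_B = 50 × 0.0255 = 1.28 mA.
Collector loop: V_CE = V_CC − I_C·R_C = 15 − 1.28×0.47 = 14.4 V.
Since V_CE = 14.4 V > V_CE(sat) ≈ 0.2 V, the transistor is in the active region as assumed.

V_CE ≈ 14 V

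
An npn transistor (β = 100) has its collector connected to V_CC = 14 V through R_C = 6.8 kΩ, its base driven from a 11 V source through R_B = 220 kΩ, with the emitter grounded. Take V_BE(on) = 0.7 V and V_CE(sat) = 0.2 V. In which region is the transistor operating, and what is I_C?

Assume active: I_B = (11 − 0.7)/220 = 0.0468 mA, giving I_C = β·I_B = 4.68 mA.
But then V_CE = 14 − 4.68×6.8 = -17.8 V < V_CE(sat) = 0.2 V — impossible in the active region.
So the transistor is saturated. With V_CE = 0.2 V, I_C = (V_CC − 0.2)/R_C = 13.8/6.8 = 2.03 mA.
Check: β·I_B = 4.68 mA > I_C = 2.03 mA, confirming saturation.

saturation; I_C ≈ 2 mA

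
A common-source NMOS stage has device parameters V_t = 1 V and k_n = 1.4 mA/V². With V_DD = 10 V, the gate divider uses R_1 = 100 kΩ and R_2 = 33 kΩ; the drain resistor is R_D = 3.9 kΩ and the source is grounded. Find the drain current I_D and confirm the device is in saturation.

V_G = V_DD·R_2/(R_1+R_2) = 10×33/133 = 2.48 V. With the source grounded, V_GS = V_G = 2.48 V.
Assume saturation: I_D = (k_n/2)(V_GS − V_t)² = (1.4/2)×(2.48 − 1)² = 0.7×1.48² = 1.54 mA.
V_DS = V_DD − I_D·R_D = 10 − 1.54×3.9 = 4.01 V.
Saturation requires V_DS ≥ V_GS − V_t = 1.48 V; 4.01 ≥ 1.48 ✓.

I_D ≈ 1.5 mA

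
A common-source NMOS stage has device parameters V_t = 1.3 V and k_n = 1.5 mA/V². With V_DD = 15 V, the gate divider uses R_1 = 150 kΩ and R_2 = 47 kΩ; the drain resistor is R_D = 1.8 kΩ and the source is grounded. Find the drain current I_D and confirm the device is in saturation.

V_G = V_DD·R_2/(R_1+R_2) = 15×47/197 = 3.58 V. With the source grounded, V_GS = V_G = 3.58 V.
Assume saturation: I_D = (k_n/2)(V_GS − V_t)² = (1.5/2)×(3.58 − 1.3)² = 0.75×2.28² = 3.89 mA.
V_DS = V_DD − I_D·R_D = 15 − 3.89×1.8 = 7.99 V.
Saturation requires V_DS ≥ V_GS − V_t = 2.28 V; 7.99 ≥ 2.28 ✓.

I_D ≈ 3.9 mA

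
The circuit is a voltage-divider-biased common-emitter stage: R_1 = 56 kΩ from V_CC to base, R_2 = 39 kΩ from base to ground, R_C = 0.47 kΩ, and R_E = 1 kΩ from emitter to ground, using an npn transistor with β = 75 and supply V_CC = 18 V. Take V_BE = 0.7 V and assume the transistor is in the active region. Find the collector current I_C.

I_C ≈ 5.1 mA

Thevenize the base divider: V_Th = V_CC·R_2/(R_1+R_2) = 18×39/95 = 7.39 V, R_Th = R_1‖R_2 = 23 kΩ.
Base-emitter loop: V_Th = I_B·R_Th + V_BE + (β+1)I_B·R_E, so I_B = (7.39 − 0.7) / (23 + 76×1) = 0.0676 mA.
I_C = β·I_B = 75×0.0676 = 5.07 mA, and I_E = (β+1)I_B = 5.14 mA.
V_CE = V_CC − I_C·R_C − I_E·R_E = 18 − 5.07×0.47 − 5.14×1 = 10.5 V.
V_CE = 10.5 V > 0.2 V confirms active-region operation.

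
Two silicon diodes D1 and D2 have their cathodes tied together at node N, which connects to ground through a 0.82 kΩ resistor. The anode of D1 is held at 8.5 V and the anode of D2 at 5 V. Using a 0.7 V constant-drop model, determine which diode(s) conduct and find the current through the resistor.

Assume both conduct. Then node N would need to be at both 8.5−0.7 = 7.8 V and 5−0.7 = 4.3 V, which is impossible.
Assume only D1 conducts: V_N = 8.5 − 0.7 = 7.8 V, so I_R = 7.8/0.82 = 9.51 mA.
Check D2: its anode-to-cathode voltage is 5 − 7.8 = -2.8 V < 0.7 V, so it is off. The assumption is consistent.

Only D1 conducts; I_R ≈ 9.5 mA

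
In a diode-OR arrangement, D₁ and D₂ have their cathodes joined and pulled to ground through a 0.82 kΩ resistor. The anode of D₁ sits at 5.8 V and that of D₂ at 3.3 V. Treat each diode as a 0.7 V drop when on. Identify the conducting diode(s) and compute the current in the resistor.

Assume both conduct. Then node N would need to be at both 5.8−0.7 = 5.1 V and 3.3−0.7 = 2.6 V, which is impossible.
Assume only D₁ conducts: V_N = 5.8 − 0.7 = 5.1 V, so I_R = 5.1/0.82 = 6.22 mA.
Check D₂: its anode-to-cathode voltage is 3.3 − 5.1 = -1.8 V < 0.7 V, so it is off. The assumption is consistent.

Only D₁ conducts; I_R ≈ 6.2 mA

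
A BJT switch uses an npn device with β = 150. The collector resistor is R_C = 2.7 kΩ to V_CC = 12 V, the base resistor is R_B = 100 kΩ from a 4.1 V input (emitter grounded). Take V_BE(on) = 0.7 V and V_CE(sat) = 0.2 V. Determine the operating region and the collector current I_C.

Assume active: I_B = (4.1 − 0.7)/100 = 0.034 mA, giving I_C = β·I_B = 5.1 mA.
But then V_CE = 12 − 5.1×2.7 = -1.77 V < V_CE(sat) = 0.2 V — impossible in the active region.
So the transistor is saturated. With V_CE = 0.2 V, I_C = (V_CC − 0.2)/R_C = 11.8/2.7 = 4.37 mA.
Check: β·I_B = 5.1 mA > I_C = 4.37 mA, confirming saturation.

saturation; I_C ≈ 4.4 mA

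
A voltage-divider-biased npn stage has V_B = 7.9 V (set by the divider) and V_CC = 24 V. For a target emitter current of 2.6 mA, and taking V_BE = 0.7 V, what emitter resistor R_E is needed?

V_E = V_B − V_BE = 7.9 − 0.7 = 7.2 V.
R_E = V_E / I_E = 7.2 / 2.6 = 2.77 kΩ.

R_E ≈ 2.8 kΩ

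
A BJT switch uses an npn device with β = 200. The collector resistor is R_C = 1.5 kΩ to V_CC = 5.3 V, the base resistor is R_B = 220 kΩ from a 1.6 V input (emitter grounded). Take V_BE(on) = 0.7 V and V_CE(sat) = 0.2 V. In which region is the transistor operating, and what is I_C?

Assume active. Base-emitter loop: I_B = (V_BB − V_BE)/R_B = (1.6 − 0.7)/220 = 0.00409 mA.
I_C = β·I_B = 200×0.00409 = 0.818 mA.
V_CE = V_CC − I_C·R_C = 5.3 − 0.818×1.5 = 4.07 V > V_CE(sat), so the active-region assumption holds.

active; I_C ≈ 0.82 mA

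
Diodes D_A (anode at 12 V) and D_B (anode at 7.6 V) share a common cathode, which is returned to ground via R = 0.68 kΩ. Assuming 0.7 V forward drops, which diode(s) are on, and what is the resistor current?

Only D_A conducts; I_R ≈ 17 mA

Assume both conduct. Then node N would need to be at both 12−0.7 = 11.3 V and 7.6−0.7 = 6.9 V, which is impossible.
Assume only D_A conducts: V_N = 12 − 0.7 = 11.3 V, so I_R = 11.3/0.68 = 16.6 mA.
Check D_B: its anode-to-cathode voltage is 7.6 − 11.3 = -3.7 V < 0.7 V, so it is off. The assumption is consistent.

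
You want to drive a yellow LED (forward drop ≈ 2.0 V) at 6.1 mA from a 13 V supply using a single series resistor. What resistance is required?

R ≈ 1.8 kΩ

The resistor drops V_S − V_D = 13 − 2.0 = 11 V at 6.1 mA.
R = 11 V / 6.1 mA = 1.8 kΩ.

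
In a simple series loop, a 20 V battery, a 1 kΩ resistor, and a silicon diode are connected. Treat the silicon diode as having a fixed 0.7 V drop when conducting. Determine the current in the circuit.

KVL around the loop: 20 = V_D + I·R = 0.7 + I × 1 kΩ.
So I = (20 − 0.7) / 1 kΩ = 19.3 / 1 = 19.3 mA.

I ≈ 19 mA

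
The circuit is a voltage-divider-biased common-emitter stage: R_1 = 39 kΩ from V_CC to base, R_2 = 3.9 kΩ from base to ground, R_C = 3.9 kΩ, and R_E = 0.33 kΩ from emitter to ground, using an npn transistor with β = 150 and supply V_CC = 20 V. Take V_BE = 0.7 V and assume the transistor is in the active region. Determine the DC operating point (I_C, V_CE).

Thevenize the base divider: V_Th = V_CC·R_2/(R_1+R_2) = 20×3.9/42.9 = 1.82 V, R_Th = R_1‖R_2 = 3.55 kΩ.
Base-emitter loop: V_Th = I_B·R_Th + V_BE + (β+1)I_B·R_E, so I_B = (1.82 − 0.7) / (3.55 + 151×0.33) = 0.0209 mA.
I_C = β·I_B = 150×0.0209 = 3.14 mA, and I_E = (β+1)I_B = 3.16 mA.
V_CE = V_CC − I_C·R_C − I_E·R_E = 20 − 3.14×3.9 − 3.16×0.33 = 6.7 V.
V_CE = 6.7 V > 0.2 V confirms active-region operation.

I_C ≈ 3.1 mA, V_CE ≈ 6.7 V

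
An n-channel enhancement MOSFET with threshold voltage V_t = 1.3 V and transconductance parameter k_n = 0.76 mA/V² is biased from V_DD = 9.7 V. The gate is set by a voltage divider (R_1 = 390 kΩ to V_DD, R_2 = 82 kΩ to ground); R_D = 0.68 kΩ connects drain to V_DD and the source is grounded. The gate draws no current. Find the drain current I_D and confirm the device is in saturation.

V_G = V_DD·R_2/(R_1+R_2) = 9.7×82/472 = 1.69 V. With the source grounded, V_GS = V_G = 1.69 V.
Assume saturation: I_D = (k_n/2)(V_GS − V_t)² = (0.76/2)×(1.69 − 1.3)² = 0.38×0.385² = 0.0564 mA.
V_DS = V_DD − I_D·R_D = 9.7 − 0.0564×0.68 = 9.66 V.
Saturation requires V_DS ≥ V_GS − V_t = 0.385 V; 9.66 ≥ 0.385 ✓.

I_D ≈ 0.056 mA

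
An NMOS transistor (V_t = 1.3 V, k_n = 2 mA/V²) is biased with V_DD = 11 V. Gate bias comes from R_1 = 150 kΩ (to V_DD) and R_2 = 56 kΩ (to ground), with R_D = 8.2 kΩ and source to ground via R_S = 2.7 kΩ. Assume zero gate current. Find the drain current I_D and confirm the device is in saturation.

I_D ≈ 0.39 mA

V_G = V_DD·R_2/(R_1+R_2) = 11×56/206 = 2.99 V.
Assume saturation: I_D = (k_n/2)(V_GS − V_t)² with V_GS = V_G − I_D·R_S = 2.99 − 2.7·I_D.
Substituting gives 7.29·I_D² − 10.1·I_D + 2.86 = 0, with roots I_D = 0.394 or 0.996 mA.
The root I_D = 0.996 mA gives V_GS = 0.302 V ≤ V_t, so take I_D = 0.394 mA.
Then V_GS = 1.93 V and V_DS = V_DD − I_D(R_D+R_S) = 11 − 0.394×10.9 = 6.71 V.
Saturation requires V_DS ≥ V_GS − V_t = 0.627 V; 6.71 ≥ 0.627 ✓.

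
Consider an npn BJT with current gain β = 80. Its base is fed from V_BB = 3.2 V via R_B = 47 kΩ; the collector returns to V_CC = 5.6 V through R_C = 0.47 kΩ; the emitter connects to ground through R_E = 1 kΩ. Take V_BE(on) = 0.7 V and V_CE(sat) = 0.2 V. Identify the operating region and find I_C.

Assume active. Base-emitter loop: I_B = (V_BB − V_BE)/(R_B + (β+1)R_E) = (3.2 − 0.7)/(47 + 81×1) = 0.0195 mA.
I_C = β·I_B = 80×0.0195 = 1.56 mA.
V_CE = V_CC − I_C·R_C − I_E·R_E = 5.6 − 1.56×0.47 − 1.58×1 = 3.28 V > V_CE(sat), so the active-region assumption holds.

active; I_C ≈ 1.6 mA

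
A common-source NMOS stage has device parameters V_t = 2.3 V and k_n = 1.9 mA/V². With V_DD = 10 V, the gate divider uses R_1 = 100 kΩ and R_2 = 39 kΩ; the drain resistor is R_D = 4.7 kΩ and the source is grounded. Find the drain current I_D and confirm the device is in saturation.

V_G = V_DD·R_2/(R_1+R_2) = 10×39/139 = 2.81 V. With the source grounded, V_GS = V_G = 2.81 V.
Assume saturation: I_D = (k_n/2)(V_GS − V_t)² = (1.9/2)×(2.81 − 2.3)² = 0.95×0.506² = 0.243 mA.
V_DS = V_DD − I_D·R_D = 10 − 0.243×4.7 = 8.86 V.
Saturation requires V_DS ≥ V_GS − V_t = 0.506 V; 8.86 ≥ 0.506 ✓.

I_D ≈ 0.24 mA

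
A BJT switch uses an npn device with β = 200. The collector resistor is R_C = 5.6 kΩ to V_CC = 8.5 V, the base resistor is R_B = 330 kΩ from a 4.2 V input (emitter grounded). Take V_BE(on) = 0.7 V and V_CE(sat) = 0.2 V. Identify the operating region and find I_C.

Assume active: I_B = (4.2 − 0.7)/330 = 0.0106 mA, giving I_C = β·I_B = 2.12 mA.
But then V_CE = 8.5 − 2.12×5.6 = -3.38 V < V_CE(sat) = 0.2 V — impossible in the active region.
So the transistor is saturated. With V_CE = 0.2 V, I_C = (V_CC − 0.2)/R_C = 8.3/5.6 = 1.48 mA.
Check: β·I_B = 2.12 mA > I_C = 1.48 mA, confirming saturation.

saturation; I_C ≈ 1.5 mA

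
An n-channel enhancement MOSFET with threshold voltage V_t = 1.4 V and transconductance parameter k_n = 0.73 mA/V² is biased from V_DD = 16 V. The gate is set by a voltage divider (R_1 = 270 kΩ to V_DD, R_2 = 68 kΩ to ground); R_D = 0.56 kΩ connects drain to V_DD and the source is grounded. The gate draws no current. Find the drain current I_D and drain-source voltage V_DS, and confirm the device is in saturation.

V_G = V_DD·R_2/(R_1+R_2) = 16×68/338 = 3.22 V. With the source grounded, V_GS = V_G = 3.22 V.
Assume saturation: I_D = (k_n/2)(V_GS − V_t)² = (0.73/2)×(3.22 − 1.4)² = 0.365×1.82² = 1.21 mA.
V_DS = V_DD − I_D·R_D = 16 − 1.21×0.56 = 15.3 V.
Saturation requires V_DS ≥ V_GS − V_t = 1.82 V; 15.3 ≥ 1.82 ✓.

I_D ≈ 1.2 mA, V_DS ≈ 15 V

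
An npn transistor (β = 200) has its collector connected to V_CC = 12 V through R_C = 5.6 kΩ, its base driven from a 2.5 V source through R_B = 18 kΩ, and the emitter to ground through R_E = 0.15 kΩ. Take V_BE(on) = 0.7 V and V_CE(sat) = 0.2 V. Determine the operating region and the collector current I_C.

Assume active: I_B = (2.5 − 0.7)/(18 + 201×0.15) = 0.0374 mA, I_C = β·I_B = 7.48 mA.
Then V_CE = 12 − 7.48×5.6 − 7.51×0.15 = -31 V < 0.2 V — the active assumption fails.
Re-solve with V_CE = 0.2 V. KCL at the emitter: V_E/R_E = (V_BB−0.7−V_E)/R_B + (V_CC−0.2−V_E)/R_C, giving V_E = 0.32 V.
I_C = (V_CC − 0.2 − V_E)/R_C = (11.8 − 0.32)/5.6 = 2.05 mA.
Check: I_B = (1.8 − 0.32)/18 = 0.0822 mA, and β·I_B = 16.4 mA > I_C, confirming saturation.

saturation; I_C ≈ 2.1 mA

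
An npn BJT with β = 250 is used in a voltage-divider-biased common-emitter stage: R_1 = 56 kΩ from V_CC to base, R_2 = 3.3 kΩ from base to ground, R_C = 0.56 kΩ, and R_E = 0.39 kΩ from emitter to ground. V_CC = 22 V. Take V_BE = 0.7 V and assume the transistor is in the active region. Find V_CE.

Thevenize the base divider: V_Th = V_CC·R_2/(R_1+R_2) = 22×3.3/59.3 = 1.22 V, R_Th = R_1‖R_2 = 3.12 kΩ.
Base-emitter loop: V_Th = I_B·R_Th + V_BE + (β+1)I_B·R_E, so I_B = (1.22 − 0.7) / (3.12 + 251×0.39) = 0.00519 mA.
I_C = β·I_B = 250×0.00519 = 1.3 mA, and I_E = (β+1)I_B = 1.3 mA.
V_CE = V_CC − I_C·R_C − I_E·R_E = 22 − 1.3×0.56 − 1.3×0.39 = 20.8 V.
V_CE = 20.8 V > 0.2 V confirms active-region operation.

V_CE ≈ 21 V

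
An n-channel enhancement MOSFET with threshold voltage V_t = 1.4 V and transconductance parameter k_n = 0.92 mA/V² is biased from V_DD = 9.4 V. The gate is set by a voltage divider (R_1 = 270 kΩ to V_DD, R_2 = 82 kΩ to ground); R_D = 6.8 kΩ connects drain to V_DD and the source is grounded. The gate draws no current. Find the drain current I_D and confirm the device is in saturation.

I_D ≈ 0.29 mA

V_G = V_DD·R_2/(R_1+R_2) = 9.4×82/352 = 2.19 V. With the source grounded, V_GS = V_G = 2.19 V.
Assume saturation: I_D = (k_n/2)(V_GS − V_t)² = (0.92/2)×(2.19 − 1.4)² = 0.46×0.79² = 0.287 mA.
V_DS = V_DD − I_D·R_D = 9.4 − 0.287×6.8 = 7.45 V.
Saturation requires V_DS ≥ V_GS − V_t = 0.79 V; 7.45 ≥ 0.79 ✓.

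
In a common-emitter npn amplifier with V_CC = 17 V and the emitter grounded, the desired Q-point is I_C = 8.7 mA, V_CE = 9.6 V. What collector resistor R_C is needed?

Collector loop: V_CC = I_C·R_C + V_CE.
R_C = (V_CC − V_CE)/I_C = (17 − 9.6)/8.7 = 0.851 kΩ.

R_C ≈ 0.85 kΩ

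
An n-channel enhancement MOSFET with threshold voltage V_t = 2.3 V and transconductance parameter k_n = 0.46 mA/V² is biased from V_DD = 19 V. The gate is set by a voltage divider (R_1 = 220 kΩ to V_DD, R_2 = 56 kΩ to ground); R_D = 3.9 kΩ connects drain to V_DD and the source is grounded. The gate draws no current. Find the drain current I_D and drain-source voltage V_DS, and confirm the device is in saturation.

I_D ≈ 0.56 mA, V_DS ≈ 17 V

V_G = V_DD·R_2/(R_1+R_2) = 19×56/276 = 3.86 V. With the source grounded, V_GS = V_G = 3.86 V.
Assume saturation: I_D = (k_n/2)(V_GS − V_t)² = (0.46/2)×(3.86 − 2.3)² = 0.23×1.56² = 0.556 mA.
V_DS = V_DD − I_D·R_D = 19 − 0.556×3.9 = 16.8 V.
Saturation requires V_DS ≥ V_GS − V_t = 1.56 V; 16.8 ≥ 1.56 ✓.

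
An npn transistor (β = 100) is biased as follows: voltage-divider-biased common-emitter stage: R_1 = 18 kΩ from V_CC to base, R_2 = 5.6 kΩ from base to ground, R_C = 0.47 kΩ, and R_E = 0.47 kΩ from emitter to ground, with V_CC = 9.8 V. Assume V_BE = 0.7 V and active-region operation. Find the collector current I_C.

I_C ≈ 3.1 mA

Thevenize the base divider: V_Th = V_CC·R_2/(R_1+R_2) = 9.8×5.6/23.6 = 2.33 V, R_Th = R_1‖R_2 = 4.27 kΩ.
Base-emitter loop: V_Th = I_B·R_Th + V_BE + (β+1)I_B·R_E, so I_B = (2.33 − 0.7) / (4.27 + 101×0.47) = 0.0314 mA.
I_C = β·I_B = 100×0.0314 = 3.14 mA, and I_E = (β+1)I_B = 3.17 mA.
V_CE = V_CC − I_C·R_C − I_E·R_E = 9.8 − 3.14×0.47 − 3.17×0.47 = 6.83 V.
V_CE = 6.83 V > 0.2 V confirms active-region operation.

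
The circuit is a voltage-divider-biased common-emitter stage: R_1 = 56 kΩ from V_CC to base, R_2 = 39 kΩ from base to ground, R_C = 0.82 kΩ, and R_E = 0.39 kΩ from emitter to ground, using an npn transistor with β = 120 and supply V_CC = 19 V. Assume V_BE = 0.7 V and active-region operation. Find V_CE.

V_CE ≈ 4.3 V

Thevenize the base divider: V_Th = V_CC·R_2/(R_1+R_2) = 19×39/95 = 7.8 V, R_Th = R_1‖R_2 = 23 kΩ.
Base-emitter loop: V_Th = I_B·R_Th + V_BE + (β+1)I_B·R_E, so I_B = (7.8 − 0.7) / (23 + 121×0.39) = 0.101 mA.
I_C = β·I_B = 120×0.101 = 12.1 mA, and I_E = (β+1)I_B = 12.2 mA.
V_CE = V_CC − I_C·R_C − I_E·R_E = 19 − 12.1×0.82 − 12.2×0.39 = 4.27 V.
V_CE = 4.27 V > 0.2 V confirms active-region operation.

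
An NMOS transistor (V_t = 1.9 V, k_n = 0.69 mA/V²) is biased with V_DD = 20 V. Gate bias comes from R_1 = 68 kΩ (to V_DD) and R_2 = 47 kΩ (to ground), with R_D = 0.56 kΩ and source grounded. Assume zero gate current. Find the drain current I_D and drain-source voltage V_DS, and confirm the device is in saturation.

I_D ≈ 14 mA, V_DS ≈ 12 V

V_G = V_DD·R_2/(R_1+R_2) = 20×47/115 = 8.17 V. With the source grounded, V_GS = V_G = 8.17 V.
Assume saturation: I_D = (k_n/2)(V_GS − V_t)² = (0.69/2)×(8.17 − 1.9)² = 0.345×6.27² = 13.6 mA.
V_DS = V_DD − I_D·R_D = 20 − 13.6×0.56 = 12.4 V.
Saturation requires V_DS ≥ V_GS − V_t = 6.27 V; 12.4 ≥ 6.27 ✓.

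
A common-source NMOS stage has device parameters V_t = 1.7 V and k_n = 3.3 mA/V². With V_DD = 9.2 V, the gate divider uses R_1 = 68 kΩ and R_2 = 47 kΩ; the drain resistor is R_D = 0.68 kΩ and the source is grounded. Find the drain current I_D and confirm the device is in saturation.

V_G = V_DD·R_2/(R_1+R_2) = 9.2×47/115 = 3.76 V. With the source grounded, V_GS = V_G = 3.76 V.
Assume saturation: I_D = (k_n/2)(V_GS − V_t)² = (3.3/2)×(3.76 − 1.7)² = 1.65×2.06² = 7 mA.
V_DS = V_DD − I_D·R_D = 9.2 − 7×0.68 = 4.44 V.
Saturation requires V_DS ≥ V_GS − V_t = 2.06 V; 4.44 ≥ 2.06 ✓.

I_D ≈ 7 mA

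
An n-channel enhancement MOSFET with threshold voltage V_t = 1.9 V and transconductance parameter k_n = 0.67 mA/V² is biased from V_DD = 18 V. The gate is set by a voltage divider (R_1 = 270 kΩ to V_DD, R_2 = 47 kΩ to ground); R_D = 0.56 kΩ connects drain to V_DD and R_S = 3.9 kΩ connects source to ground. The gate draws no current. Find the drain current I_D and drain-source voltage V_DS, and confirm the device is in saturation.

I_D ≈ 0.075 mA, V_DS ≈ 18 V

V_G = V_DD·R_2/(R_1+R_2) = 18×47/317 = 2.67 V.
Assume saturation: I_D = (k_n/2)(V_GS − V_t)² with V_GS = V_G − I_D·R_S = 2.67 − 3.9·I_D.
Substituting gives 5.1·I_D² − 3.01·I_D + 0.198 = 0, with roots I_D = 0.0754 or 0.515 mA.
The root I_D = 0.515 mA gives V_GS = 0.66 V ≤ V_t, so take I_D = 0.0754 mA.
Then V_GS = 2.37 V and V_DS = V_DD − I_D(R_D+R_S) = 18 − 0.0754×4.46 = 17.7 V.
Saturation requires V_DS ≥ V_GS − V_t = 0.475 V; 17.7 ≥ 0.475 ✓.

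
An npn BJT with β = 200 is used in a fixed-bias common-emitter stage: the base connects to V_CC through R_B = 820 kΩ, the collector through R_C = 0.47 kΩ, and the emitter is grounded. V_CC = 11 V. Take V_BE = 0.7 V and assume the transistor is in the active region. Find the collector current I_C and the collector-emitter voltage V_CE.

I_C ≈ 2.5 mA, V_CE ≈ 9.8 V

Base loop: V_CC = I_B·R_B + V_BE, so I_B = (11 − 0.7)/820 kΩ = 0.0126 mA.
In the active region I_C = β·I_B = 200 × 0.0126 = 2.51 mA.
Collector loop: V_CE = V_CC − I_C·R_C = 11 − 2.51×0.47 = 9.82 V.
Since V_CE = 9.82 V > V_CE(sat) ≈ 0.2 V, the transistor is in the active region as assumed.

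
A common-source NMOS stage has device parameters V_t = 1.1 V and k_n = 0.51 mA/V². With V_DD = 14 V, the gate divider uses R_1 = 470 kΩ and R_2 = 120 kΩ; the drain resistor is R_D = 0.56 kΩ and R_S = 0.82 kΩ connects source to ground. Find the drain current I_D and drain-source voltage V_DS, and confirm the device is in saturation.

I_D ≈ 0.47 mA, V_DS ≈ 13 V

V_G = V_DD·R_2/(R_1+R_2) = 14×120/590 = 2.85 V.
Assume saturation: I_D = (k_n/2)(V_GS − V_t)² with V_GS = V_G − I_D·R_S = 2.85 − 0.82·I_D.
Substituting gives 0.171·I_D² − 1.73·I_D + 0.779 = 0, with roots I_D = 0.472 or 9.62 mA.
The root I_D = 9.62 mA gives V_GS = -5.04 V ≤ V_t, so take I_D = 0.472 mA.
Then V_GS = 2.46 V and V_DS = V_DD − I_D(R_D+R_S) = 14 − 0.472×1.38 = 13.3 V.
Saturation requires V_DS ≥ V_GS − V_t = 1.36 V; 13.3 ≥ 1.36 ✓.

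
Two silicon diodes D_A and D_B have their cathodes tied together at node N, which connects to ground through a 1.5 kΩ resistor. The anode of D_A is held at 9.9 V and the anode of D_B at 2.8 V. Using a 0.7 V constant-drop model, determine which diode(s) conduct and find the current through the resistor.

Assume both conduct. Then node N would need to be at both 9.9−0.7 = 9.2 V and 2.8−0.7 = 2.1 V, which is impossible.
Assume only D_A conducts: V_N = 9.9 − 0.7 = 9.2 V, so I_R = 9.2/1.5 = 6.13 mA.
Check D_B: its anode-to-cathode voltage is 2.8 − 9.2 = -6.4 V < 0.7 V, so it is off. The assumption is consistent.

Only D_A conducts; I_R ≈ 6.1 mA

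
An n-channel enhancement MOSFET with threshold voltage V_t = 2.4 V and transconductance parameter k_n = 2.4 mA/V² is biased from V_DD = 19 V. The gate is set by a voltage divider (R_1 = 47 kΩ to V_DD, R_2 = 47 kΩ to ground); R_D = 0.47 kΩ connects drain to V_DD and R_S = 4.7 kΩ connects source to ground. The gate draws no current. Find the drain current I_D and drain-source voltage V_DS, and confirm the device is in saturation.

I_D ≈ 1.3 mA, V_DS ≈ 12 V

V_G = V_DD·R_2/(R_1+R_2) = 19×47/94 = 9.5 V.
Assume saturation: I_D = (k_n/2)(V_GS − V_t)² with V_GS = V_G − I_D·R_S = 9.5 − 4.7·I_D.
Substituting gives 26.5·I_D² − 81.1·I_D + 60.5 = 0, with roots I_D = 1.29 or 1.77 mA.
The root I_D = 1.77 mA gives V_GS = 1.19 V ≤ V_t, so take I_D = 1.29 mA.
Then V_GS = 3.44 V and V_DS = V_DD − I_D(R_D+R_S) = 19 − 1.29×5.17 = 12.3 V.
Saturation requires V_DS ≥ V_GS − V_t = 1.04 V; 12.3 ≥ 1.04 ✓.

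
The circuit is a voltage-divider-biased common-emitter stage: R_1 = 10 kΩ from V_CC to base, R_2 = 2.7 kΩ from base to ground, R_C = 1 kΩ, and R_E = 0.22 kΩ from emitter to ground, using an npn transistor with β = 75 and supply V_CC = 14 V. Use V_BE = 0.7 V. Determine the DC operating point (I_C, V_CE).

Thevenize the base divider: V_Th = V_CC·R_2/(R_1+R_2) = 14×2.7/12.7 = 2.98 V, R_Th = R_1‖R_2 = 2.13 kΩ.
Base-emitter loop: V_Th = I_B·R_Th + V_BE + (β+1)I_B·R_E, so I_B = (2.98 − 0.7) / (2.13 + 76×0.22) = 0.121 mA.
I_C = β·I_B = 75×0.121 = 9.06 mA, and I_E = (β+1)I_B = 9.18 mA.
V_CE = V_CC − I_C·R_C − I_E·R_E = 14 − 9.06×1 − 9.18×0.22 = 2.92 V.
V_CE = 2.92 V > 0.2 V confirms active-region operation.

I_C ≈ 9.1 mA, V_CE ≈ 2.9 V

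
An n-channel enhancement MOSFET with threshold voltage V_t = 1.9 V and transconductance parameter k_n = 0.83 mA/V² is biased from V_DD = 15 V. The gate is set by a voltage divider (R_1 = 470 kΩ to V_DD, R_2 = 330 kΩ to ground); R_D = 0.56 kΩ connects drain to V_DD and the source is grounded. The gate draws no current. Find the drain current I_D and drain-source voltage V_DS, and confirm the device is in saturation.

I_D ≈ 7.6 mA, V_DS ≈ 11 V

V_G = V_DD·R_2/(R_1+R_2) = 15×330/800 = 6.19 V. With the source grounded, V_GS = V_G = 6.19 V.
Assume saturation: I_D = (k_n/2)(V_GS − V_t)² = (0.83/2)×(6.19 − 1.9)² = 0.415×4.29² = 7.63 mA.
V_DS = V_DD − I_D·R_D = 15 − 7.63×0.56 = 10.7 V.
Saturation requires V_DS ≥ V_GS − V_t = 4.29 V; 10.7 ≥ 4.29 ✓.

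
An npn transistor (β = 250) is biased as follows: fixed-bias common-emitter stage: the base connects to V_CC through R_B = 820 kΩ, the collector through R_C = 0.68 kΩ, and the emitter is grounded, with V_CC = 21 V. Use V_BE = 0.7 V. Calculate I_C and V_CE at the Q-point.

I_C ≈ 6.2 mA, V_CE ≈ 17 V

Base loop: V_CC = I_B·R_B + V_BE, so I_B = (21 − 0.7)/820 kΩ = 0.0248 mA.
In the active region I_C = β·I_B = 250 × 0.0248 = 6.19 mA.
Collector loop: V_CE = V_CC − I_C·R_C = 21 − 6.19×0.68 = 16.8 V.
Since V_CE = 16.8 V > V_CE(sat) ≈ 0.2 V, the transistor is in the active region as assumed.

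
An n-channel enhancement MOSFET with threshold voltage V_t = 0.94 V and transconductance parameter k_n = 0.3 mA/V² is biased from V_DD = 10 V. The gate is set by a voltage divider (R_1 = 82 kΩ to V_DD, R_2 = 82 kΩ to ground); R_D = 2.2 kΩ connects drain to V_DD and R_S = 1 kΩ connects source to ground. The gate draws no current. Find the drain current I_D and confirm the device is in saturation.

V_G = V_DD·R_2/(R_1+R_2) = 10×82/164 = 5 V.
Assume saturation: I_D = (k_n/2)(V_GS − V_t)² with V_GS = V_G − I_D·R_S = 5 − 1·I_D.
Substituting gives 0.15·I_D² − 2.22·I_D + 2.47 = 0, with roots I_D = 1.21 or 13.6 mA.
The root I_D = 13.6 mA gives V_GS = -8.57 V ≤ V_t, so take I_D = 1.21 mA.
Then V_GS = 3.79 V and V_DS = V_DD − I_D(R_D+R_S) = 10 − 1.21×3.2 = 6.11 V.
Saturation requires V_DS ≥ V_GS − V_t = 2.85 V; 6.11 ≥ 2.85 ✓.

I_D ≈ 1.2 mA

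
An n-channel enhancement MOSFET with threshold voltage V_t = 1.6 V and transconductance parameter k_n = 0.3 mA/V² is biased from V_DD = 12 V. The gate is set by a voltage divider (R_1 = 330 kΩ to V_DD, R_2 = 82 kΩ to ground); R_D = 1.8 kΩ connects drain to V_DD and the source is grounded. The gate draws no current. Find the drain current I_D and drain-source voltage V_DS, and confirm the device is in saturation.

V_G = V_DD·R_2/(R_1+R_2) = 12×82/412 = 2.39 V. With the source grounded, V_GS = V_G = 2.39 V.
Assume saturation: I_D = (k_n/2)(V_GS − V_t)² = (0.3/2)×(2.39 − 1.6)² = 0.15×0.788² = 0.0932 mA.
V_DS = V_DD − I_D·R_D = 12 − 0.0932×1.8 = 11.8 V.
Saturation requires V_DS ≥ V_GS − V_t = 0.788 V; 11.8 ≥ 0.788 ✓.

I_D ≈ 0.093 mA, V_DS ≈ 12 V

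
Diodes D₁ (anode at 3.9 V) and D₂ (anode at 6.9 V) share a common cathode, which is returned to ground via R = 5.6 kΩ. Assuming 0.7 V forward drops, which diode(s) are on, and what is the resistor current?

Assume both conduct. Then node N would need to be at both 3.9−0.7 = 3.2 V and 6.9−0.7 = 6.2 V, which is impossible.
Assume only D₂ conducts: V_N = 6.9 − 0.7 = 6.2 V, so I_R = 6.2/5.6 = 1.11 mA.
Check D₁: its anode-to-cathode voltage is 3.9 − 6.2 = -2.3 V < 0.7 V, so it is off. The assumption is consistent.

Only D₂ conducts; I_R ≈ 1.1 mA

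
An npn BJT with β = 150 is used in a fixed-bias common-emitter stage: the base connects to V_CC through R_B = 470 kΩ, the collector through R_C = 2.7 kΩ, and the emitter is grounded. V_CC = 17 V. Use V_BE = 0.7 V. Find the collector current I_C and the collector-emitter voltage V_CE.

Base loop: V_CC = I_B·R_B + V_BE, so I_B = (17 − 0.7)/470 kΩ = 0.0347 mA.
In the active region I_C = β·I_B = 150 × 0.0347 = 5.2 mA.
Collector loop: V_CE = V_CC − I_C·R_C = 17 − 5.2×2.7 = 2.95 V.
Since V_CE = 2.95 V > V_CE(sat) ≈ 0.2 V, the transistor is in the active region as assumed.

I_C ≈ 5.2 mA, V_CE ≈ 3 V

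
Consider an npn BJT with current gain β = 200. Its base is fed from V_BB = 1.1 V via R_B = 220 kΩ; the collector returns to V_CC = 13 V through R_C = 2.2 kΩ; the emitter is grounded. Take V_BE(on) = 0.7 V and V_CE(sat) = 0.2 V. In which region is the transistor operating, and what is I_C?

Assume active. Base-emitter loop: I_B = (V_BB − V_BE)/R_B = (1.1 − 0.7)/220 = 0.00182 mA.
I_C = β·I_B = 200×0.00182 = 0.364 mA.
V_CE = V_CC − I_C·R_C = 13 − 0.364×2.2 = 12.2 V > V_CE(sat), so the active-region assumption holds.

active; I_C ≈ 0.36 mA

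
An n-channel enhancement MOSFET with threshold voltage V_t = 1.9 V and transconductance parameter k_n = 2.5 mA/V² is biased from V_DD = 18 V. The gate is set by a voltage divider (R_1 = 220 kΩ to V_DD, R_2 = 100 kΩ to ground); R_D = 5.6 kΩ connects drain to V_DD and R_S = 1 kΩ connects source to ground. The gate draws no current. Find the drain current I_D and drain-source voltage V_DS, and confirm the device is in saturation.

I_D ≈ 2.4 mA, V_DS ≈ 2.5 V

V_G = V_DD·R_2/(R_1+R_2) = 18×100/320 = 5.62 V.
Assume saturation: I_D = (k_n/2)(V_GS − V_t)² with V_GS = V_G − I_D·R_S = 5.62 − 1·I_D.
Substituting gives 1.25·I_D² − 10.3·I_D + 17.3 = 0, with roots I_D = 2.35 or 5.9 mA.
The root I_D = 5.9 mA gives V_GS = -0.272 V ≤ V_t, so take I_D = 2.35 mA.
Then V_GS = 3.27 V and V_DS = V_DD − I_D(R_D+R_S) = 18 − 2.35×6.6 = 2.47 V.
Saturation requires V_DS ≥ V_GS − V_t = 1.37 V; 2.47 ≥ 1.37 ✓.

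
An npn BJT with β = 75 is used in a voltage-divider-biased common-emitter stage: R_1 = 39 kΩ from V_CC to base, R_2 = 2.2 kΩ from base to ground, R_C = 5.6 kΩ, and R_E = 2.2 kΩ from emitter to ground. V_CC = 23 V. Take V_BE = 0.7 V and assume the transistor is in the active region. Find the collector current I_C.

I_C ≈ 0.23 mA

Thevenize the base divider: V_Th = V_CC·R_2/(R_1+R_2) = 23×2.2/41.2 = 1.23 V, R_Th = R_1‖R_2 = 2.08 kΩ.
Base-emitter loop: V_Th = I_B·R_Th + V_BE + (β+1)I_B·R_E, so I_B = (1.23 − 0.7) / (2.08 + 76×2.2) = 0.00312 mA.
I_C = β·I_B = 75×0.00312 = 0.234 mA, and I_E = (β+1)I_B = 0.237 mA.
V_CE = V_CC − I_C·R_C − I_E·R_E = 23 − 0.234×5.6 − 0.237×2.2 = 21.2 V.
V_CE = 21.2 V > 0.2 V confirms active-region operation.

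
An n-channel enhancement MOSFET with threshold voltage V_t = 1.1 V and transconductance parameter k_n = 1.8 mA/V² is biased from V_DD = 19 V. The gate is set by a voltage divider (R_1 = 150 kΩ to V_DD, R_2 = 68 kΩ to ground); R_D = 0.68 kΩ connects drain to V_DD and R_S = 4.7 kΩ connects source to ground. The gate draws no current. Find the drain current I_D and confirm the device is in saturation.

V_G = V_DD·R_2/(R_1+R_2) = 19×68/218 = 5.93 V.
Assume saturation: I_D = (k_n/2)(V_GS − V_t)² with V_GS = V_G − I_D·R_S = 5.93 − 4.7·I_D.
Substituting gives 19.9·I_D² − 41.8·I_D + 21 = 0, with roots I_D = 0.823 or 1.28 mA.
The root I_D = 1.28 mA gives V_GS = -0.0929 V ≤ V_t, so take I_D = 0.823 mA.
Then V_GS = 2.06 V and V_DS = V_DD − I_D(R_D+R_S) = 19 − 0.823×5.38 = 14.6 V.
Saturation requires V_DS ≥ V_GS − V_t = 0.957 V; 14.6 ≥ 0.957 ✓.

I_D ≈ 0.82 mA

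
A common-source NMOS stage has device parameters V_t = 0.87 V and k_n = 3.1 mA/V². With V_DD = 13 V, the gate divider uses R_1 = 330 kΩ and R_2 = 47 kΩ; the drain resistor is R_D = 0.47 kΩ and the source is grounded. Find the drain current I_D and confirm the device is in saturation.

I_D ≈ 0.87 mA

V_G = V_DD·R_2/(R_1+R_2) = 13×47/377 = 1.62 V. With the source grounded, V_GS = V_G = 1.62 V.
Assume saturation: I_D = (k_n/2)(V_GS − V_t)² = (3.1/2)×(1.62 − 0.87)² = 1.55×0.751² = 0.873 mA.
V_DS = V_DD − I_D·R_D = 13 − 0.873×0.47 = 12.6 V.
Saturation requires V_DS ≥ V_GS − V_t = 0.751 V; 12.6 ≥ 0.751 ✓.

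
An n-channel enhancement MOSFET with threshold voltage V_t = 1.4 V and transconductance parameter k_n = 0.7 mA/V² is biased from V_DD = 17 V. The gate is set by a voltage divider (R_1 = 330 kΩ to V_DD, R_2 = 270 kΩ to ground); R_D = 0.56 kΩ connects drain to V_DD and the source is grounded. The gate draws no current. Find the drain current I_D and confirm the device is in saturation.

V_G = V_DD·R_2/(R_1+R_2) = 17×270/600 = 7.65 V. With the source grounded, V_GS = V_G = 7.65 V.
Assume saturation: I_D = (k_n/2)(V_GS − V_t)² = (0.7/2)×(7.65 − 1.4)² = 0.35×6.25² = 13.7 mA.
V_DS = V_DD − I_D·R_D = 17 − 13.7×0.56 = 9.34 V.
Saturation requires V_DS ≥ V_GS − V_t = 6.25 V; 9.34 ≥ 6.25 ✓.

I_D ≈ 14 mA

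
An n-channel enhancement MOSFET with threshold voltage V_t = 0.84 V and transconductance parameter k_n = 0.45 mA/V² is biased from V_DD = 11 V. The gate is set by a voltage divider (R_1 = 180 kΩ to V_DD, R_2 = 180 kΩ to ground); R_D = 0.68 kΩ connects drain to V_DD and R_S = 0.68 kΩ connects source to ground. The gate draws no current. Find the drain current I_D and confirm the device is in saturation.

V_G = V_DD·R_2/(R_1+R_2) = 11×180/360 = 5.5 V.
Assume saturation: I_D = (k_n/2)(V_GS − V_t)² with V_GS = V_G − I_D·R_S = 5.5 − 0.68·I_D.
Substituting gives 0.104·I_D² − 2.43·I_D + 4.89 = 0, with roots I_D = 2.23 or 21.1 mA.
The root I_D = 21.1 mA gives V_GS = -8.84 V ≤ V_t, so take I_D = 2.23 mA.
Then V_GS = 3.99 V and V_DS = V_DD − I_D(R_D+R_S) = 11 − 2.23×1.36 = 7.97 V.
Saturation requires V_DS ≥ V_GS − V_t = 3.15 V; 7.97 ≥ 3.15 ✓.

I_D ≈ 2.2 mA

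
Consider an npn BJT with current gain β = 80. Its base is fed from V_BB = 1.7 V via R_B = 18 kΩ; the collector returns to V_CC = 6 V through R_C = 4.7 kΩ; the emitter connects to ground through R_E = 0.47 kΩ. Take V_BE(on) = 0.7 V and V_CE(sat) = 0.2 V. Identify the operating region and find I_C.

saturation; I_C ≈ 1.1 mA

Assume active: I_B = (1.7 − 0.7)/(18 + 81×0.47) = 0.0178 mA, I_C = β·I_B = 1.43 mA.
Then V_CE = 6 − 1.43×4.7 − 1.44×0.47 = -1.38 V < 0.2 V — the active assumption fails.
Re-solve with V_CE = 0.2 V. KCL at the emitter: V_E/R_E = (V_BB−0.7−V_E)/R_B + (V_CC−0.2−V_E)/R_C, giving V_E = 0.538 V.
I_C = (V_CC − 0.2 − V_E)/R_C = (5.8 − 0.538)/4.7 = 1.12 mA.
Check: I_B = (1 − 0.538)/18 = 0.0257 mA, and β·I_B = 2.05 mA > I_C, confirming saturation.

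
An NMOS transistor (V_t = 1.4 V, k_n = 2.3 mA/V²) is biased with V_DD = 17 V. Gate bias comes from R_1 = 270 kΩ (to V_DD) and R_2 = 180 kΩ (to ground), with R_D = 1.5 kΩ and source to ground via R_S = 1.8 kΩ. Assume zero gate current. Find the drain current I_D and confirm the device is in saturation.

I_D ≈ 2.2 mA

V_G = V_DD·R_2/(R_1+R_2) = 17×180/450 = 6.8 V.
Assume saturation: I_D = (k_n/2)(V_GS − V_t)² with V_GS = V_G − I_D·R_S = 6.8 − 1.8·I_D.
Substituting gives 3.73·I_D² − 23.4·I_D + 33.5 = 0, with roots I_D = 2.23 or 4.04 mA.
The root I_D = 4.04 mA gives V_GS = -0.475 V ≤ V_t, so take I_D = 2.23 mA.
Then V_GS = 2.79 V and V_DS = V_DD − I_D(R_D+R_S) = 17 − 2.23×3.3 = 9.65 V.
Saturation requires V_DS ≥ V_GS − V_t = 1.39 V; 9.65 ≥ 1.39 ✓.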